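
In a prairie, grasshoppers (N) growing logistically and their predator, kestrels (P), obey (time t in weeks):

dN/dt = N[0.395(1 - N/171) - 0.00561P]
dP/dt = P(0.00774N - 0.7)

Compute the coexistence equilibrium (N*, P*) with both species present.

From dP/dt = 0 with P > 0: 0.00774N* = 0.7, so N* = 90.4.
Substitute into dN/dt = 0: 0.395(1 - 90.4/171) = 0.00561P*.
The bracket is 0.471, giving P* = 0.186/0.00561 = 33.2.

N* ≈ 90.4, P* ≈ 33.2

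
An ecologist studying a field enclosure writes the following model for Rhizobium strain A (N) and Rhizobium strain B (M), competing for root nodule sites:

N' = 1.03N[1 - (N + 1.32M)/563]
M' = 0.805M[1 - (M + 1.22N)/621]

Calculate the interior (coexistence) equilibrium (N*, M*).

Setting both brackets to zero gives the nullclines N + 1.32M = 563 and 1.22N + M = 621.
Substituting M = 621 - 1.22N into the first: N(1 - 1.32·1.22) = 563 - 1.32·621.
So N* = -257/-0.61 = 421, and then M* = 621 - 1.22·421 = 108.

N* ≈ 421, M* ≈ 108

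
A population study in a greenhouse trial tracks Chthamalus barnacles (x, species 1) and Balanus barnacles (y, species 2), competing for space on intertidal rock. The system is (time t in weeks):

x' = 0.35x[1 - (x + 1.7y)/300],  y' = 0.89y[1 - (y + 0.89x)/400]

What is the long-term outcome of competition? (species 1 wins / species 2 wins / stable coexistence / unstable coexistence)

species 2 excludes species 1

Compare the nullcline intercepts: K1/α12 = 300/1.7 = 176 < K2 = 400; K2/α21 = 400/0.89 = 449 > K1 = 300.
Since the inequalities point opposite ways, species 2 can invade but species 1 cannot.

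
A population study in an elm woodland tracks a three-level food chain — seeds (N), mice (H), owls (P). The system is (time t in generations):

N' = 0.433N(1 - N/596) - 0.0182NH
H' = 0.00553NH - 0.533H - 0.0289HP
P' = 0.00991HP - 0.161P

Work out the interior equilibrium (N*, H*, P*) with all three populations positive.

From dP/dt = 0: 0.00991H* = 0.161, so H* = 16.2.
From dN/dt = 0: 0.433(1 - N*/596) = 0.0182·16.2, giving N* = 596·(1 - 0.683) = 189.
From dH/dt = 0: 0.00553·189 - 0.533 = 0.0289P*, so P* = 0.512/0.0289 = 17.7.

N* ≈ 189, H* ≈ 16.2, P* ≈ 17.7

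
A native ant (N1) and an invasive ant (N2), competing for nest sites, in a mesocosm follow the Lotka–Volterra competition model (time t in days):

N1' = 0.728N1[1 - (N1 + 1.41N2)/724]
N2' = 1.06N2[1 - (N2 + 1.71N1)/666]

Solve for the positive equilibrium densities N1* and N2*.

N1* ≈ 152, N2* ≈ 405

Setting both brackets to zero gives the nullclines N1 + 1.41N2 = 724 and 1.71N1 + N2 = 666.
Substituting N2 = 666 - 1.71N1 into the first: N1(1 - 1.41·1.71) = 724 - 1.41·666.
So N1* = -215/-1.41 = 152, and then N2* = 666 - 1.71·152 = 405.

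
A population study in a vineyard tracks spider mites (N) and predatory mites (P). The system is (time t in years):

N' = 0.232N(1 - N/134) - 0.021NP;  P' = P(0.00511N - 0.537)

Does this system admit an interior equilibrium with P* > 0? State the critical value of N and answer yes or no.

Threshold N = 105; K > 105, so yes, the predator persists.

The predator equation gives dP/dt > 0 only when N > 0.537/0.00511 = 105.
Without the predator, N → K = 134. Since 134 > 105, the predator can invade and persist.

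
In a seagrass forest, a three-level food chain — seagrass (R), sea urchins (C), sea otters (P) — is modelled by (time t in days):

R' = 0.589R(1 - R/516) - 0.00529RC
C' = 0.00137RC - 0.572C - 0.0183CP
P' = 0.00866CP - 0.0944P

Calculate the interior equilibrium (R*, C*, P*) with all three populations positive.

R* ≈ 465, C* ≈ 10.9, P* ≈ 3.59

From dP/dt = 0: 0.00866C* = 0.0944, so C* = 10.9.
From dR/dt = 0: 0.589(1 - R*/516) = 0.00529·10.9, giving R* = 516·(1 - 0.0979) = 465.
From dC/dt = 0: 0.00137·465 - 0.572 = 0.0183P*, so P* = 0.0657/0.0183 = 3.59.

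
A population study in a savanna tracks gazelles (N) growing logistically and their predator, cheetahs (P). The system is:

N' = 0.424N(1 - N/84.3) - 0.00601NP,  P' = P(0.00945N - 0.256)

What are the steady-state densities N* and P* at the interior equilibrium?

N* ≈ 27.1, P* ≈ 47.9

From dP/dt = 0 with P > 0: 0.00945N* = 0.256, so N* = 27.1.
Substitute into dN/dt = 0: 0.424(1 - 27.1/84.3) = 0.00601P*.
The bracket is 0.679, giving P* = 0.288/0.00601 = 47.9.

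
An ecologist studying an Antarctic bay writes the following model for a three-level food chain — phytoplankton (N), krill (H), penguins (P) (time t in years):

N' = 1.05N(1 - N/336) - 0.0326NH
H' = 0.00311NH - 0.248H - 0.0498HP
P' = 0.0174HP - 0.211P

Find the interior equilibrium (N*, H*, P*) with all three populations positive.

From dP/dt = 0: 0.0174H* = 0.211, so H* = 12.1.
From dN/dt = 0: 1.05(1 - N*/336) = 0.0326·12.1, giving N* = 336·(1 - 0.376) = 209.
From dH/dt = 0: 0.00311·209 - 0.248 = 0.0498P*, so P* = 0.404/0.0498 = 8.1.

N* ≈ 209, H* ≈ 12.1, P* ≈ 8.1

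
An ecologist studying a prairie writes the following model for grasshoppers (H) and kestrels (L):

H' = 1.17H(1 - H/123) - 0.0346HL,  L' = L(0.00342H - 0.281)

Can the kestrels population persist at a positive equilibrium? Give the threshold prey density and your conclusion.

The predator equation gives dL/dt > 0 only when H > 0.281/0.00342 = 82.2.
Without the predator, H → K = 123. Since 123 > 82.2, the predator can invade and persist.

Threshold H = 82.2; K > 82.2, so yes, the predator persists.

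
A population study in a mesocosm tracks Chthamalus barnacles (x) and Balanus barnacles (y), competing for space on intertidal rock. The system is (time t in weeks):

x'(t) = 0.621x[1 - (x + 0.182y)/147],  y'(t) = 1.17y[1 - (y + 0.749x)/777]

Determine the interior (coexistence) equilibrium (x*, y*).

Setting both brackets to zero gives the nullclines x + 0.182y = 147 and 0.749x + y = 777.
Substituting y = 777 - 0.749x into the first: x(1 - 0.182·0.749) = 147 - 0.182·777.
So x* = 5.59/0.864 = 6.47, and then y* = 777 - 0.749·6.47 = 772.

x* ≈ 6.47, y* ≈ 772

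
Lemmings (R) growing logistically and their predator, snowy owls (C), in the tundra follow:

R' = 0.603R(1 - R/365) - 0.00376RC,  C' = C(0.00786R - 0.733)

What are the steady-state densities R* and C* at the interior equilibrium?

From dC/dt = 0 with C > 0: 0.00786R* = 0.733, so R* = 93.3.
Substitute into dR/dt = 0: 0.603(1 - 93.3/365) = 0.00376C*.
The bracket is 0.745, giving C* = 0.449/0.00376 = 119.

R* ≈ 93.3, C* ≈ 119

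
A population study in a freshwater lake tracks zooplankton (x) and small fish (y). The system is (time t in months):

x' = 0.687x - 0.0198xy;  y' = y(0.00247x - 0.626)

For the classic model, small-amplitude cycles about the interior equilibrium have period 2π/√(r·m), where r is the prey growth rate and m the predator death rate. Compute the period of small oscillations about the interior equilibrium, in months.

Here r = 0.687 and m = 0.626, so r·m = 0.43.
ω = √0.43 = 0.656 per month, hence T = 2π/ω ≈ 9.58 months.

T ≈ 9.58 months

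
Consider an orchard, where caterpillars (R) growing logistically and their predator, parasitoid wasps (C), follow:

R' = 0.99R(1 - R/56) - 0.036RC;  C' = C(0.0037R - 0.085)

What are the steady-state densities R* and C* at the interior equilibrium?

R* ≈ 23, C* ≈ 16.2

From dC/dt = 0 with C > 0: 0.0037R* = 0.085, so R* = 23.
Substitute into dR/dt = 0: 0.99(1 - 23/56) = 0.036C*.
The bracket is 0.59, giving C* = 0.584/0.036 = 16.2.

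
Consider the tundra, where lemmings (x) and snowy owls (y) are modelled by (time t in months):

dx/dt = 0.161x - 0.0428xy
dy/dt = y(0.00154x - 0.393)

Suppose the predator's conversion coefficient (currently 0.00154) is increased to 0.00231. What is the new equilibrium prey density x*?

At the interior fixed point, setting dy/dt = 0 with y > 0 fixes x* = (predator death rate)/(xy coefficient) — independent of the other coefficients.
With the change, x* = 0.393/0.00231 = 170; it falls from 255.

x* ≈ 170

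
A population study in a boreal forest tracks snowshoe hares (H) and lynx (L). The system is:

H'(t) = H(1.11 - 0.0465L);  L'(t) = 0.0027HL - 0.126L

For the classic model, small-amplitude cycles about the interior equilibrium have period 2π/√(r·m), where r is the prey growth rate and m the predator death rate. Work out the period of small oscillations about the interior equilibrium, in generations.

T ≈ 16.8 generations

Here r = 1.11 and m = 0.126, so r·m = 0.14.
ω = √0.14 = 0.374 per generation, hence T = 2π/ω ≈ 16.8 generations.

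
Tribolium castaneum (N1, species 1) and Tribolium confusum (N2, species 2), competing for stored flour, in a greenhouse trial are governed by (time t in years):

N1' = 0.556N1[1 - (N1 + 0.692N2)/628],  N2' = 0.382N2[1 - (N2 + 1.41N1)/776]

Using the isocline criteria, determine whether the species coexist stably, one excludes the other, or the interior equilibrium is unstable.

species 1 excludes species 2

Compare the nullcline intercepts: K1/α12 = 628/0.692 = 908 > K2 = 776; K2/α21 = 776/1.41 = 550 < K1 = 628.
Since the inequalities point opposite ways, species 1 can invade but species 2 cannot.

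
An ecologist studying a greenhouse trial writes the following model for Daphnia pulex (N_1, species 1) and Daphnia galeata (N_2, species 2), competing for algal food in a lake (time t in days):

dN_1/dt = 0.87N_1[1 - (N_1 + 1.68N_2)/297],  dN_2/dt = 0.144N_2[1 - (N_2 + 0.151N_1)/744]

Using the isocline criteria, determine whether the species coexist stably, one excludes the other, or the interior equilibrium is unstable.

Compare the nullcline intercepts: K1/α12 = 297/1.68 = 177 < K2 = 744; K2/α21 = 744/0.151 = 4930 > K1 = 297.
Since the inequalities point opposite ways, species 2 can invade but species 1 cannot.

species 2 excludes species 1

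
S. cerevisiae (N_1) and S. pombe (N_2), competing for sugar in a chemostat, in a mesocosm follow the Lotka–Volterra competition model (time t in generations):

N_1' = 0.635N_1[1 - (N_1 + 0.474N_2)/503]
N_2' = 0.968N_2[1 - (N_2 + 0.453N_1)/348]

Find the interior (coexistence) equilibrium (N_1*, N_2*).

N_1* ≈ 430, N_2* ≈ 153

Setting both brackets to zero gives the nullclines N_1 + 0.474N_2 = 503 and 0.453N_1 + N_2 = 348.
Substituting N_2 = 348 - 0.453N_1 into the first: N_1(1 - 0.474·0.453) = 503 - 0.474·348.
So N_1* = 338/0.785 = 430, and then N_2* = 348 - 0.453·430 = 153.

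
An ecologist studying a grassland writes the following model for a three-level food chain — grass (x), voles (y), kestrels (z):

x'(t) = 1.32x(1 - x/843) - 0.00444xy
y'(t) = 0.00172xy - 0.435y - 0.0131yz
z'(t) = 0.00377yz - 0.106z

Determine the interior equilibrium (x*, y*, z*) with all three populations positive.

x* ≈ 763, y* ≈ 28.1, z* ≈ 67

From dz/dt = 0: 0.00377y* = 0.106, so y* = 28.1.
From dx/dt = 0: 1.32(1 - x*/843) = 0.00444·28.1, giving x* = 843·(1 - 0.0946) = 763.
From dy/dt = 0: 0.00172·763 - 0.435 = 0.0131z*, so z* = 0.878/0.0131 = 67.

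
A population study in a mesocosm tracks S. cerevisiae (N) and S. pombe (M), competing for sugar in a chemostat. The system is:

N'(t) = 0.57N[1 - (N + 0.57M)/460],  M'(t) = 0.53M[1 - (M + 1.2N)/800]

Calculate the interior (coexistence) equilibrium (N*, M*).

N* ≈ 12.7, M* ≈ 785

Setting both brackets to zero gives the nullclines N + 0.57M = 460 and 1.2N + M = 800.
Substituting M = 800 - 1.2N into the first: N(1 - 0.57·1.2) = 460 - 0.57·800.
So N* = 4/0.316 = 12.7, and then M* = 800 - 1.2·12.7 = 785.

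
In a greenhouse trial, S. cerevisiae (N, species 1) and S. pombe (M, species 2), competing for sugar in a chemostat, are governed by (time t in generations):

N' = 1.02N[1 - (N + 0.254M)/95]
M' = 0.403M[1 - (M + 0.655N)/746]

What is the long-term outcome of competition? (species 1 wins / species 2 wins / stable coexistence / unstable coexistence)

species 2 excludes species 1

Compare the nullcline intercepts: K1/α12 = 95/0.254 = 374 < K2 = 746; K2/α21 = 746/0.655 = 1140 > K1 = 95.
Since the inequalities point opposite ways, species 2 can invade but species 1 cannot.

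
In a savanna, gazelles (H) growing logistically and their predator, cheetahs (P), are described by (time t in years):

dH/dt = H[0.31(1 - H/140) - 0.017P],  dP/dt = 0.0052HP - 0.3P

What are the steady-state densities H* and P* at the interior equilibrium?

H* ≈ 57.7, P* ≈ 10.7

From dP/dt = 0 with P > 0: 0.0052H* = 0.3, so H* = 57.7.
Substitute into dH/dt = 0: 0.31(1 - 57.7/140) = 0.017P*.
The bracket is 0.588, giving P* = 0.182/0.017 = 10.7.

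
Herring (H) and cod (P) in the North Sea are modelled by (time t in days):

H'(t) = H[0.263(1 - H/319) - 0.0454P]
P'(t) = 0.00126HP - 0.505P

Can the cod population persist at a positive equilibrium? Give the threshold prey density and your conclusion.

Threshold H = 401; K < 401, so no, the predator goes extinct.

The predator equation gives dP/dt > 0 only when H > 0.505/0.00126 = 401.
Without the predator, H → K = 319. Since 319 < 401, the predator cannot invade.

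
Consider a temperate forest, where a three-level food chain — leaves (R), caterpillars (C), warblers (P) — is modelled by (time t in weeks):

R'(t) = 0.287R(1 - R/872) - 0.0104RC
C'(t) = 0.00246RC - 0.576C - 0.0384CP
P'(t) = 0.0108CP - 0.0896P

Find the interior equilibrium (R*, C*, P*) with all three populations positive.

R* ≈ 610, C* ≈ 8.3, P* ≈ 24.1

From dP/dt = 0: 0.0108C* = 0.0896, so C* = 8.3.
From dR/dt = 0: 0.287(1 - R*/872) = 0.0104·8.3, giving R* = 872·(1 - 0.301) = 610.
From dC/dt = 0: 0.00246·610 - 0.576 = 0.0384P*, so P* = 0.924/0.0384 = 24.1.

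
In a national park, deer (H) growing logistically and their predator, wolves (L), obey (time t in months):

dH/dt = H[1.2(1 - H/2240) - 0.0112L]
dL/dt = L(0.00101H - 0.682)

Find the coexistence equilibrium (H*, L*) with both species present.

From dL/dt = 0 with L > 0: 0.00101H* = 0.682, so H* = 675.
Substitute into dH/dt = 0: 1.2(1 - 675/2240) = 0.0112L*.
The bracket is 0.699, giving L* = 0.838/0.0112 = 74.8.

H* ≈ 675, L* ≈ 74.8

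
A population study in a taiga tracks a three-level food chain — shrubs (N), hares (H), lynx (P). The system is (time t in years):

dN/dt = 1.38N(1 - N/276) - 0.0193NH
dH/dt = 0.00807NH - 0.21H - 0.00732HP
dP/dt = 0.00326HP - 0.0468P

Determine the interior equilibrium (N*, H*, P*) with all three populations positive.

From dP/dt = 0: 0.00326H* = 0.0468, so H* = 14.4.
From dN/dt = 0: 1.38(1 - N*/276) = 0.0193·14.4, giving N* = 276·(1 - 0.201) = 221.
From dH/dt = 0: 0.00807·221 - 0.21 = 0.00732P*, so P* = 1.57/0.00732 = 214.

N* ≈ 221, H* ≈ 14.4, P* ≈ 214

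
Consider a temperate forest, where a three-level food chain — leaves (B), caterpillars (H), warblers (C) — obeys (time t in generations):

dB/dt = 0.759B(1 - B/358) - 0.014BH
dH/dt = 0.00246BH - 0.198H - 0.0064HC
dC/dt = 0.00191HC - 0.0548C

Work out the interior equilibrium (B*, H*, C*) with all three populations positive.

B* ≈ 169, H* ≈ 28.7, C* ≈ 33.8

From dC/dt = 0: 0.00191H* = 0.0548, so H* = 28.7.
From dB/dt = 0: 0.759(1 - B*/358) = 0.014·28.7, giving B* = 358·(1 - 0.529) = 169.
From dH/dt = 0: 0.00246·169 - 0.198 = 0.0064C*, so C* = 0.217/0.0064 = 33.8.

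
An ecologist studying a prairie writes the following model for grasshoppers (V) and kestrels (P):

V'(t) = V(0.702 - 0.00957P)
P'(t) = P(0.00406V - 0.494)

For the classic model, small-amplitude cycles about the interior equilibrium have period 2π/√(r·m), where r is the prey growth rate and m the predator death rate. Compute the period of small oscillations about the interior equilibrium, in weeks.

T ≈ 10.7 weeks

Here r = 0.702 and m = 0.494, so r·m = 0.347.
ω = √0.347 = 0.589 per week, hence T = 2π/ω ≈ 10.7 weeks.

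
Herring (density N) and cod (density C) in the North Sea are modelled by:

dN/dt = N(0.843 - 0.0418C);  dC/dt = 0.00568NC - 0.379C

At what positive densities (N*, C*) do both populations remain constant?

N* ≈ 66.7, C* ≈ 20.2

Set dC/dt = 0 with C > 0: 0.00568N - 0.379 = 0, so N* = 0.379/0.00568 = 66.7.
Set dN/dt = 0 with N > 0: 0.843 - 0.0418C = 0, so C* = 0.843/0.0418 = 20.2.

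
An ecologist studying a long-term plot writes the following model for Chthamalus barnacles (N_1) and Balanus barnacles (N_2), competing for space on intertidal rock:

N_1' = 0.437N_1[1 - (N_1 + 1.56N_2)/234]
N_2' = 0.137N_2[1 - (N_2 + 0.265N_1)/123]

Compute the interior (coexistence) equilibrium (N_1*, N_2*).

N_1* ≈ 71.8, N_2* ≈ 104

Setting both brackets to zero gives the nullclines N_1 + 1.56N_2 = 234 and 0.265N_1 + N_2 = 123.
Substituting N_2 = 123 - 0.265N_1 into the first: N_1(1 - 1.56·0.265) = 234 - 1.56·123.
So N_1* = 42.1/0.587 = 71.8, and then N_2* = 123 - 0.265·71.8 = 104.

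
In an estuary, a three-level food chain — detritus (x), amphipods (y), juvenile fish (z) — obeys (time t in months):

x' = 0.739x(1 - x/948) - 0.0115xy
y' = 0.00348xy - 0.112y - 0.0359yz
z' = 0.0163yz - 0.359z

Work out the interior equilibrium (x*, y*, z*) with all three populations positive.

From dz/dt = 0: 0.0163y* = 0.359, so y* = 22.
From dx/dt = 0: 0.739(1 - x*/948) = 0.0115·22, giving x* = 948·(1 - 0.343) = 623.
From dy/dt = 0: 0.00348·623 - 0.112 = 0.0359z*, so z* = 2.06/0.0359 = 57.3.

x* ≈ 623, y* ≈ 22, z* ≈ 57.3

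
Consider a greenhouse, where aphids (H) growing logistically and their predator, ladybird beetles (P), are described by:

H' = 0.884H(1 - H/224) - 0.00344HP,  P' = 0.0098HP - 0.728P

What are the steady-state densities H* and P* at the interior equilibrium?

From dP/dt = 0 with P > 0: 0.0098H* = 0.728, so H* = 74.3.
Substitute into dH/dt = 0: 0.884(1 - 74.3/224) = 0.00344P*.
The bracket is 0.668, giving P* = 0.591/0.00344 = 172.

H* ≈ 74.3, P* ≈ 172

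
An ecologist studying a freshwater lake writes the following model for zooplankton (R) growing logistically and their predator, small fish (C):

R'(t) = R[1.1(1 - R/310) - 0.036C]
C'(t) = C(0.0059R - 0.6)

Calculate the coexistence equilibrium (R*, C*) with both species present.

From dC/dt = 0 with C > 0: 0.0059R* = 0.6, so R* = 102.
Substitute into dR/dt = 0: 1.1(1 - 102/310) = 0.036C*.
The bracket is 0.672, giving C* = 0.739/0.036 = 20.5.

R* ≈ 102, C* ≈ 20.5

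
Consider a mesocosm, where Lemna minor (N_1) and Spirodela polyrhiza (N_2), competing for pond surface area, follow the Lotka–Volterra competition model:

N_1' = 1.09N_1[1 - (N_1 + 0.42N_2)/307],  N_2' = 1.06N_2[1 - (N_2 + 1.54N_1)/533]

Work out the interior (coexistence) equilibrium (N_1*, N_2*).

N_1* ≈ 235, N_2* ≈ 170

Setting both brackets to zero gives the nullclines N_1 + 0.42N_2 = 307 and 1.54N_1 + N_2 = 533.
Substituting N_2 = 533 - 1.54N_1 into the first: N_1(1 - 0.42·1.54) = 307 - 0.42·533.
So N_1* = 83.1/0.353 = 235, and then N_2* = 533 - 1.54·235 = 170.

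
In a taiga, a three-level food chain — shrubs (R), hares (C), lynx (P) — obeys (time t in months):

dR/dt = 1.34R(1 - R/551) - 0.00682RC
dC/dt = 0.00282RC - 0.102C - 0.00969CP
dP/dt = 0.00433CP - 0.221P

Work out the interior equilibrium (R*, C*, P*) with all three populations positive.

From dP/dt = 0: 0.00433C* = 0.221, so C* = 51.
From dR/dt = 0: 1.34(1 - R*/551) = 0.00682·51, giving R* = 551·(1 - 0.26) = 408.
From dC/dt = 0: 0.00282·408 - 0.102 = 0.00969P*, so P* = 1.05/0.00969 = 108.

R* ≈ 408, C* ≈ 51, P* ≈ 108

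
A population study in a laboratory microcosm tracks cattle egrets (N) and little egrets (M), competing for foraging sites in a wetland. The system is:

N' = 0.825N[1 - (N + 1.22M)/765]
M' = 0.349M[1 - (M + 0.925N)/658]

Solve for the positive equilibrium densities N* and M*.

Setting both brackets to zero gives the nullclines N + 1.22M = 765 and 0.925N + M = 658.
Substituting M = 658 - 0.925N into the first: N(1 - 1.22·0.925) = 765 - 1.22·658.
So N* = -37.8/-0.129 = 294, and then M* = 658 - 0.925·294 = 386.

N* ≈ 294, M* ≈ 386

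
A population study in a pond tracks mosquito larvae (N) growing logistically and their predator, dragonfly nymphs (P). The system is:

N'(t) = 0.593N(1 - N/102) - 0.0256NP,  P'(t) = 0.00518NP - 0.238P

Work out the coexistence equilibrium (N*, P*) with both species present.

N* ≈ 45.9, P* ≈ 12.7

From dP/dt = 0 with P > 0: 0.00518N* = 0.238, so N* = 45.9.
Substitute into dN/dt = 0: 0.593(1 - 45.9/102) = 0.0256P*.
The bracket is 0.55, giving P* = 0.326/0.0256 = 12.7.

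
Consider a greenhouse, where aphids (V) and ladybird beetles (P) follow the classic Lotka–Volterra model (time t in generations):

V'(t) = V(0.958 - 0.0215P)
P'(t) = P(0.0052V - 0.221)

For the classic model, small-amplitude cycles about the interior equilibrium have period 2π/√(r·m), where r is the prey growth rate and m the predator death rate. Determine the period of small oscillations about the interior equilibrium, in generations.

T ≈ 13.7 generations

Here r = 0.958 and m = 0.221, so r·m = 0.212.
ω = √0.212 = 0.46 per generation, hence T = 2π/ω ≈ 13.7 generations.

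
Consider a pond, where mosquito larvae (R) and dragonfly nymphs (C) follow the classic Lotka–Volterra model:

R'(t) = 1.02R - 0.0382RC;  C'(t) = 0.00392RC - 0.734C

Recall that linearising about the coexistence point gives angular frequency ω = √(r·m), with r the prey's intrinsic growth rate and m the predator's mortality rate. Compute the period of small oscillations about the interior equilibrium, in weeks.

T ≈ 7.26 weeks

Here r = 1.02 and m = 0.734, so r·m = 0.749.
ω = √0.749 = 0.865 per week, hence T = 2π/ω ≈ 7.26 weeks.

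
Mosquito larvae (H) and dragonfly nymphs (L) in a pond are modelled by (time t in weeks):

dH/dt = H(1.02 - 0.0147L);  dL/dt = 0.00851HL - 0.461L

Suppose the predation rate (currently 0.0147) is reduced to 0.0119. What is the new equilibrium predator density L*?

At the interior fixed point, setting dH/dt = 0 with H > 0 fixes L* = (prey growth rate)/(HL coefficient) — independent of the other coefficients.
With the change, L* = 1.02/0.0119 = 85.7; it rises from 69.4.

L* ≈ 85.7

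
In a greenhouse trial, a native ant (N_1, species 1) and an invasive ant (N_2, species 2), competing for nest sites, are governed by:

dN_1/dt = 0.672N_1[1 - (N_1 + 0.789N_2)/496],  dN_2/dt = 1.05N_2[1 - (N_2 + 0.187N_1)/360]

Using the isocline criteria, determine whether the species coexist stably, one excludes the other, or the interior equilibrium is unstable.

Compare the nullcline intercepts: K1/α12 = 496/0.789 = 629 > K2 = 360; K2/α21 = 360/0.187 = 1930 > K1 = 496.
Since both inequalities hold, each species can invade when rare, so the interior equilibrium is stable.

stable coexistence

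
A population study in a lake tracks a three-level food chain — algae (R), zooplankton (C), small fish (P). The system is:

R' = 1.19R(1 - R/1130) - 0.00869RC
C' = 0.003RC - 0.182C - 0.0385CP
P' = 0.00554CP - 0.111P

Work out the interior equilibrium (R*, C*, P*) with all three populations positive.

From dP/dt = 0: 0.00554C* = 0.111, so C* = 20.
From dR/dt = 0: 1.19(1 - R*/1130) = 0.00869·20, giving R* = 1130·(1 - 0.146) = 965.
From dC/dt = 0: 0.003·965 - 0.182 = 0.0385P*, so P* = 2.71/0.0385 = 70.4.

R* ≈ 965, C* ≈ 20, P* ≈ 70.4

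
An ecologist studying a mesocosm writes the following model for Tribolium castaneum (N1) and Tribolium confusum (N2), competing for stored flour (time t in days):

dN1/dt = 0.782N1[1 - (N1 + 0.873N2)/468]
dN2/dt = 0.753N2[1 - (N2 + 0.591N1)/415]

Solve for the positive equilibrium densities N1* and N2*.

Setting both brackets to zero gives the nullclines N1 + 0.873N2 = 468 and 0.591N1 + N2 = 415.
Substituting N2 = 415 - 0.591N1 into the first: N1(1 - 0.873·0.591) = 468 - 0.873·415.
So N1* = 106/0.484 = 218, and then N2* = 415 - 0.591·218 = 286.

N1* ≈ 218, N2* ≈ 286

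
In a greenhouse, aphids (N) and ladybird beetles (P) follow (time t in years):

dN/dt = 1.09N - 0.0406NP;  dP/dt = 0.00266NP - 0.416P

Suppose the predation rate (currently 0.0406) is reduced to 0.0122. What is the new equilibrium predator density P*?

At the interior fixed point, setting dN/dt = 0 with N > 0 fixes P* = (prey growth rate)/(NP coefficient) — independent of the other coefficients.
With the change, P* = 1.09/0.0122 = 89.3; it rises from 26.8.

P* ≈ 89.3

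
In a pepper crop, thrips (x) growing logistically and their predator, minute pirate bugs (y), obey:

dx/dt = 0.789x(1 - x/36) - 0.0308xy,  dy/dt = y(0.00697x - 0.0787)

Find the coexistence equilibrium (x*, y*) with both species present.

From dy/dt = 0 with y > 0: 0.00697x* = 0.0787, so x* = 11.3.
Substitute into dx/dt = 0: 0.789(1 - 11.3/36) = 0.0308y*.
The bracket is 0.686, giving y* = 0.542/0.0308 = 17.6.

x* ≈ 11.3, y* ≈ 17.6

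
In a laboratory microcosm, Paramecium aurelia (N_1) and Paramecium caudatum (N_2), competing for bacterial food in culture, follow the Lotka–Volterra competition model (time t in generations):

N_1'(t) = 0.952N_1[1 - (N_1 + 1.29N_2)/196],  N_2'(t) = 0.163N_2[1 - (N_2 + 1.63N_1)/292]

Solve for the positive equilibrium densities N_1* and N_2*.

Setting both brackets to zero gives the nullclines N_1 + 1.29N_2 = 196 and 1.63N_1 + N_2 = 292.
Substituting N_2 = 292 - 1.63N_1 into the first: N_1(1 - 1.29·1.63) = 196 - 1.29·292.
So N_1* = -181/-1.1 = 164, and then N_2* = 292 - 1.63·164 = 24.9.

N_1* ≈ 164, N_2* ≈ 24.9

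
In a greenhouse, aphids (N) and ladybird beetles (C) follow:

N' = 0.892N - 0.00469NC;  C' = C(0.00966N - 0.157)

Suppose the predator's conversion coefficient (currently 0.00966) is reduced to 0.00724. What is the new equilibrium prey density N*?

N* ≈ 21.7

At the interior fixed point, setting dC/dt = 0 with C > 0 fixes N* = (predator death rate)/(NC coefficient) — independent of the other coefficients.
With the change, N* = 0.157/0.00724 = 21.7; it rises from 16.3.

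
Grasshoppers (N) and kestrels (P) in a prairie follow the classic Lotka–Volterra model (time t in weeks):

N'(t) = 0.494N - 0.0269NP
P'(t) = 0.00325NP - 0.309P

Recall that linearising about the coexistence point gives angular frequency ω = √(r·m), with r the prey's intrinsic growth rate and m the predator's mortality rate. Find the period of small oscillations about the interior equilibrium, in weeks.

T ≈ 16.1 weeks

Here r = 0.494 and m = 0.309, so r·m = 0.153.
ω = √0.153 = 0.391 per week, hence T = 2π/ω ≈ 16.1 weeks.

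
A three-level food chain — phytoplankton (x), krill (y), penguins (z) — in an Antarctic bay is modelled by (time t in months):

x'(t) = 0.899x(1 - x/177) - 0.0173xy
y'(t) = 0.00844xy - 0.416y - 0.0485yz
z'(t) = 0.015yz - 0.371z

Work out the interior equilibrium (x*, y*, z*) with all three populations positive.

x* ≈ 92.8, y* ≈ 24.7, z* ≈ 7.56

From dz/dt = 0: 0.015y* = 0.371, so y* = 24.7.
From dx/dt = 0: 0.899(1 - x*/177) = 0.0173·24.7, giving x* = 177·(1 - 0.476) = 92.8.
From dy/dt = 0: 0.00844·92.8 - 0.416 = 0.0485z*, so z* = 0.367/0.0485 = 7.56.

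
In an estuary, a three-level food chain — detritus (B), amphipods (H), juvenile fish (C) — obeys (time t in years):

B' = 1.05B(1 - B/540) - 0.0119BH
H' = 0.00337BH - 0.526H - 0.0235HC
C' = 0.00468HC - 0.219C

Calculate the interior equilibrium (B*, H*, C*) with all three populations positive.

B* ≈ 254, H* ≈ 46.8, C* ≈ 14

From dC/dt = 0: 0.00468H* = 0.219, so H* = 46.8.
From dB/dt = 0: 1.05(1 - B*/540) = 0.0119·46.8, giving B* = 540·(1 - 0.53) = 254.
From dH/dt = 0: 0.00337·254 - 0.526 = 0.0235C*, so C* = 0.329/0.0235 = 14.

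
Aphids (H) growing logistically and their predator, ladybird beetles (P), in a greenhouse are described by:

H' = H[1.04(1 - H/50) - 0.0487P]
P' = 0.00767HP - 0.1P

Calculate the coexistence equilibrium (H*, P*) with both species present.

H* ≈ 13, P* ≈ 15.8

From dP/dt = 0 with P > 0: 0.00767H* = 0.1, so H* = 13.
Substitute into dH/dt = 0: 1.04(1 - 13/50) = 0.0487P*.
The bracket is 0.739, giving P* = 0.769/0.0487 = 15.8.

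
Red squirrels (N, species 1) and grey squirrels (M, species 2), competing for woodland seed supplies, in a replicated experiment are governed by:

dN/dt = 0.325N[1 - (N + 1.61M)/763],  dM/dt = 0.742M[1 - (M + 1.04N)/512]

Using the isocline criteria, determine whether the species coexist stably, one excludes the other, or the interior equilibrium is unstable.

Compare the nullcline intercepts: K1/α12 = 763/1.61 = 474 < K2 = 512; K2/α21 = 512/1.04 = 492 < K1 = 763.
Since both are reversed, neither can invade when rare; the interior point is a saddle.

unstable coexistence (outcome depends on initial conditions)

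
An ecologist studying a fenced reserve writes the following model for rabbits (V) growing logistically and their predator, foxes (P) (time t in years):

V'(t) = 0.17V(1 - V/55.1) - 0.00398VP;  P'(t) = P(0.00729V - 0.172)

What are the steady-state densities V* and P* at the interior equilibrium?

V* ≈ 23.6, P* ≈ 24.4

From dP/dt = 0 with P > 0: 0.00729V* = 0.172, so V* = 23.6.
Substitute into dV/dt = 0: 0.17(1 - 23.6/55.1) = 0.00398P*.
The bracket is 0.572, giving P* = 0.0972/0.00398 = 24.4.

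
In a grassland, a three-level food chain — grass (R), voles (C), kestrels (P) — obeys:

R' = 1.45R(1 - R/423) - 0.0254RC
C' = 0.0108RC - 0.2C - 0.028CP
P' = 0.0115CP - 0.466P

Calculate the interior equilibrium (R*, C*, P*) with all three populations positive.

R* ≈ 123, C* ≈ 40.5, P* ≈ 40.2

From dP/dt = 0: 0.0115C* = 0.466, so C* = 40.5.
From dR/dt = 0: 1.45(1 - R*/423) = 0.0254·40.5, giving R* = 423·(1 - 0.71) = 123.
From dC/dt = 0: 0.0108·123 - 0.2 = 0.028P*, so P* = 1.13/0.028 = 40.2.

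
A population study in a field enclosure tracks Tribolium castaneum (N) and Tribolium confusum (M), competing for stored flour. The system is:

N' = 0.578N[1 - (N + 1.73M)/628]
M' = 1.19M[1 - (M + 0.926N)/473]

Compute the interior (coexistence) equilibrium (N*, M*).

N* ≈ 316, M* ≈ 180

Setting both brackets to zero gives the nullclines N + 1.73M = 628 and 0.926N + M = 473.
Substituting M = 473 - 0.926N into the first: N(1 - 1.73·0.926) = 628 - 1.73·473.
So N* = -190/-0.602 = 316, and then M* = 473 - 0.926·316 = 180.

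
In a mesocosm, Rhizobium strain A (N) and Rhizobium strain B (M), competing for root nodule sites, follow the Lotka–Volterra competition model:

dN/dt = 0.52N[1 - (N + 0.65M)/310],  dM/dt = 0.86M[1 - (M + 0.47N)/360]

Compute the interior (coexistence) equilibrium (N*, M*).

N* ≈ 109, M* ≈ 309

Setting both brackets to zero gives the nullclines N + 0.65M = 310 and 0.47N + M = 360.
Substituting M = 360 - 0.47N into the first: N(1 - 0.65·0.47) = 310 - 0.65·360.
So N* = 76/0.695 = 109, and then M* = 360 - 0.47·109 = 309.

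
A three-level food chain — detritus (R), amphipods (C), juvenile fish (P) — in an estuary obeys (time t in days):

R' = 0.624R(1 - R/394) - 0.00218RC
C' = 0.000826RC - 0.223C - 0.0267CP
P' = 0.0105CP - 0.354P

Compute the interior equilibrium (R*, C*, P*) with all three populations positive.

R* ≈ 348, C* ≈ 33.7, P* ≈ 2.4

From dP/dt = 0: 0.0105C* = 0.354, so C* = 33.7.
From dR/dt = 0: 0.624(1 - R*/394) = 0.00218·33.7, giving R* = 394·(1 - 0.118) = 348.
From dC/dt = 0: 0.000826·348 - 0.223 = 0.0267P*, so P* = 0.0641/0.0267 = 2.4.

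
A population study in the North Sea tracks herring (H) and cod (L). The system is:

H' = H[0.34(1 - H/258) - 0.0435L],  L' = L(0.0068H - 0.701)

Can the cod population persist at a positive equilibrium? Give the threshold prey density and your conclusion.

The predator equation gives dL/dt > 0 only when H > 0.701/0.0068 = 103.
Without the predator, H → K = 258. Since 258 > 103, the predator can invade and persist.

Threshold H = 103; K > 103, so yes, the predator persists.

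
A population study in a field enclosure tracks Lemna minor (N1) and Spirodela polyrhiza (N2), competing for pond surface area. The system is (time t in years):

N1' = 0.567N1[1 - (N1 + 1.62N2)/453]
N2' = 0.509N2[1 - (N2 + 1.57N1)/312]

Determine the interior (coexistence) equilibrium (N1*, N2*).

Setting both brackets to zero gives the nullclines N1 + 1.62N2 = 453 and 1.57N1 + N2 = 312.
Substituting N2 = 312 - 1.57N1 into the first: N1(1 - 1.62·1.57) = 453 - 1.62·312.
So N1* = -52.4/-1.54 = 34, and then N2* = 312 - 1.57·34 = 259.

N1* ≈ 34, N2* ≈ 259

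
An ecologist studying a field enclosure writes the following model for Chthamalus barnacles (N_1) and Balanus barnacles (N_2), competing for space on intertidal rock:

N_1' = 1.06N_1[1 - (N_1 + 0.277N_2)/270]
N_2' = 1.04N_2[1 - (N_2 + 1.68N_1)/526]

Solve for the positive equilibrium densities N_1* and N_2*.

N_1* ≈ 232, N_2* ≈ 135

Setting both brackets to zero gives the nullclines N_1 + 0.277N_2 = 270 and 1.68N_1 + N_2 = 526.
Substituting N_2 = 526 - 1.68N_1 into the first: N_1(1 - 0.277·1.68) = 270 - 0.277·526.
So N_1* = 124/0.535 = 232, and then N_2* = 526 - 1.68·232 = 135.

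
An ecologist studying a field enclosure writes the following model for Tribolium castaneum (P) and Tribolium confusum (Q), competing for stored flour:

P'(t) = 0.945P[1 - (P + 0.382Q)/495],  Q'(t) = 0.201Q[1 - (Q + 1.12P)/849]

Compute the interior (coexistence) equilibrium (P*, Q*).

P* ≈ 298, Q* ≈ 515

Setting both brackets to zero gives the nullclines P + 0.382Q = 495 and 1.12P + Q = 849.
Substituting Q = 849 - 1.12P into the first: P(1 - 0.382·1.12) = 495 - 0.382·849.
So P* = 171/0.572 = 298, and then Q* = 849 - 1.12·298 = 515.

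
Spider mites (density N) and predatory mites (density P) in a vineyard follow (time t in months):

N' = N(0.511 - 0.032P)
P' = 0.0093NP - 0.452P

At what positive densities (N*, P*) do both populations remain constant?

N* ≈ 48.6, P* ≈ 16

Set dP/dt = 0 with P > 0: 0.0093N - 0.452 = 0, so N* = 0.452/0.0093 = 48.6.
Set dN/dt = 0 with N > 0: 0.511 - 0.032P = 0, so P* = 0.511/0.032 = 16.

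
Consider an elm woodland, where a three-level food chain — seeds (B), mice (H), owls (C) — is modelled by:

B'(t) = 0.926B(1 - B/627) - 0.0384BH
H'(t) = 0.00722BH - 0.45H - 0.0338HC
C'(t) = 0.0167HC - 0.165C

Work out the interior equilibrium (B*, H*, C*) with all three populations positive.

B* ≈ 370, H* ≈ 9.88, C* ≈ 65.7

From dC/dt = 0: 0.0167H* = 0.165, so H* = 9.88.
From dB/dt = 0: 0.926(1 - B*/627) = 0.0384·9.88, giving B* = 627·(1 - 0.41) = 370.
From dH/dt = 0: 0.00722·370 - 0.45 = 0.0338C*, so C* = 2.22/0.0338 = 65.7.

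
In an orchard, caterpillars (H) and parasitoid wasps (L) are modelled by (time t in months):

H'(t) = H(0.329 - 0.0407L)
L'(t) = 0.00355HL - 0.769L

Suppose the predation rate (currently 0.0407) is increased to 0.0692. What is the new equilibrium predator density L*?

L* ≈ 4.75

At the interior fixed point, setting dH/dt = 0 with H > 0 fixes L* = (prey growth rate)/(HL coefficient) — independent of the other coefficients.
With the change, L* = 0.329/0.0692 = 4.75; it falls from 8.08.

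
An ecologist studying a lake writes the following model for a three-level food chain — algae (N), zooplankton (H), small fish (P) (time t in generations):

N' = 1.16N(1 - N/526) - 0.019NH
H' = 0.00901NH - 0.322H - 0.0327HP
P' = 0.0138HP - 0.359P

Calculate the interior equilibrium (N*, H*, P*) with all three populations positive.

From dP/dt = 0: 0.0138H* = 0.359, so H* = 26.
From dN/dt = 0: 1.16(1 - N*/526) = 0.019·26, giving N* = 526·(1 - 0.426) = 302.
From dH/dt = 0: 0.00901·302 - 0.322 = 0.0327P*, so P* = 2.4/0.0327 = 73.3.

N* ≈ 302, H* ≈ 26, P* ≈ 73.3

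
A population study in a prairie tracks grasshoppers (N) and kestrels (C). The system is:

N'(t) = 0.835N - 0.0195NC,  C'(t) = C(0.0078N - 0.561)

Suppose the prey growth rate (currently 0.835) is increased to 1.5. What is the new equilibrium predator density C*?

At the interior fixed point, setting dN/dt = 0 with N > 0 fixes C* = (prey growth rate)/(NC coefficient) — independent of the other coefficients.
With the change, C* = 1.5/0.0195 = 76.9; it rises from 42.8.

C* ≈ 76.9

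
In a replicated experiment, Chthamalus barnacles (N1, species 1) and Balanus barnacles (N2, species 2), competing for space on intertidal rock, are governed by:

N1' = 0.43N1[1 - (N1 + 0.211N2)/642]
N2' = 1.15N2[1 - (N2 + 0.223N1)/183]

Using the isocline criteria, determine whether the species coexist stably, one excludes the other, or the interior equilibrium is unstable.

stable coexistence

Compare the nullcline intercepts: K1/α12 = 642/0.211 = 3040 > K2 = 183; K2/α21 = 183/0.223 = 821 > K1 = 642.
Since both inequalities hold, each species can invade when rare, so the interior equilibrium is stable.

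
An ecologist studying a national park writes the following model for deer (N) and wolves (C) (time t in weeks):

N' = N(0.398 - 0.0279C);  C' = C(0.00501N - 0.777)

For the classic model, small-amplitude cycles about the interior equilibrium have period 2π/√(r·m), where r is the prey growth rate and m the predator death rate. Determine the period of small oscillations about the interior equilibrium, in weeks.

Here r = 0.398 and m = 0.777, so r·m = 0.309.
ω = √0.309 = 0.556 per week, hence T = 2π/ω ≈ 11.3 weeks.

T ≈ 11.3 weeks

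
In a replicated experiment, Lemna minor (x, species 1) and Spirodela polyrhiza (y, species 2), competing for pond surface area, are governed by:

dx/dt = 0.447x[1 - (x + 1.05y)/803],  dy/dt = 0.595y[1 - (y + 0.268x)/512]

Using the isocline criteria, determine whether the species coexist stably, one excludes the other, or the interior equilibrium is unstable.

stable coexistence

Compare the nullcline intercepts: K1/α12 = 803/1.05 = 765 > K2 = 512; K2/α21 = 512/0.268 = 1910 > K1 = 803.
Since both inequalities hold, each species can invade when rare, so the interior equilibrium is stable.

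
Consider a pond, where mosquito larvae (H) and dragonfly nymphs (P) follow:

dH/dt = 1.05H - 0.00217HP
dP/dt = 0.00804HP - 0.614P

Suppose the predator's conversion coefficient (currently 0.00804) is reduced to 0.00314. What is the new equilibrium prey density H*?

At the interior fixed point, setting dP/dt = 0 with P > 0 fixes H* = (predator death rate)/(HP coefficient) — independent of the other coefficients.
With the change, H* = 0.614/0.00314 = 196; it rises from 76.4.

H* ≈ 196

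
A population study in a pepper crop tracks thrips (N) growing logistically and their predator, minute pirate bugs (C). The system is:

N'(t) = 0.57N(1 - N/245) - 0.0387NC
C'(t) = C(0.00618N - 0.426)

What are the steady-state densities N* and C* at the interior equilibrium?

N* ≈ 68.9, C* ≈ 10.6

From dC/dt = 0 with C > 0: 0.00618N* = 0.426, so N* = 68.9.
Substitute into dN/dt = 0: 0.57(1 - 68.9/245) = 0.0387C*.
The bracket is 0.719, giving C* = 0.41/0.0387 = 10.6.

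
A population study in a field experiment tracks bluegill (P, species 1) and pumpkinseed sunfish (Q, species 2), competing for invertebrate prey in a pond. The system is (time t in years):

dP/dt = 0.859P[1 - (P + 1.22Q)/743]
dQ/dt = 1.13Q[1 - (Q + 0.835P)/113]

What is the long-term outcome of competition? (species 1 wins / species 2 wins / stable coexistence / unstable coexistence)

species 1 excludes species 2

Compare the nullcline intercepts: K1/α12 = 743/1.22 = 609 > K2 = 113; K2/α21 = 113/0.835 = 135 < K1 = 743.
Since the inequalities point opposite ways, species 1 can invade but species 2 cannot.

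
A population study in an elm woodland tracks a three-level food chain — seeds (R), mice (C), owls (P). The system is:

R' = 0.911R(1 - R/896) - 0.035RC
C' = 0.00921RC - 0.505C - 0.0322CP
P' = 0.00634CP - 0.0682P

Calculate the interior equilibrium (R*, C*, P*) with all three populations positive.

From dP/dt = 0: 0.00634C* = 0.0682, so C* = 10.8.
From dR/dt = 0: 0.911(1 - R*/896) = 0.035·10.8, giving R* = 896·(1 - 0.413) = 526.
From dC/dt = 0: 0.00921·526 - 0.505 = 0.0322P*, so P* = 4.34/0.0322 = 135.

R* ≈ 526, C* ≈ 10.8, P* ≈ 135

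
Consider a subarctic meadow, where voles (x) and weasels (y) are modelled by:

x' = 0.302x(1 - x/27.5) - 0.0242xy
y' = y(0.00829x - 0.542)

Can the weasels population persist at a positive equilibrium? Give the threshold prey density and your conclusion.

The predator equation gives dy/dt > 0 only when x > 0.542/0.00829 = 65.4.
Without the predator, x → K = 27.5. Since 27.5 < 65.4, the predator cannot invade.

Threshold x = 65.4; K < 65.4, so no, the predator goes extinct.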